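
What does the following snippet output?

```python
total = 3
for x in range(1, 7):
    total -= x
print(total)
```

-18

x=1: total = 3-1 = 2
x=2: total = 2-2 = 0
x=3: total = 0-3 = -3
x=4: total = (-3)-4 = -7
x=5: total = (-7)-5 = -12
x=6: total = (-12)-6 = -18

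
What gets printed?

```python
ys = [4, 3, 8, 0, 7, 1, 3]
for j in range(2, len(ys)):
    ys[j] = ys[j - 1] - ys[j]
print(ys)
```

j=2: ys[2] = 3-8 = -5 → [4, 3, -5, 0, 7, 1, 3]
j=3: ys[3] = (-5)-0 = -5 → [4, 3, -5, -5, 7, 1, 3]
j=4: ys[4] = (-5)-7 = -12 → [4, 3, -5, -5, -12, 1, 3]
j=5: ys[5] = (-12)-1 = -13 → [4, 3, -5, -5, -12, -13, 3]
j=6: ys[6] = (-13)-3 = -16 → [4, 3, -5, -5, -12, -13, -16]

[4, 3, -5, -5, -12, -13, -16]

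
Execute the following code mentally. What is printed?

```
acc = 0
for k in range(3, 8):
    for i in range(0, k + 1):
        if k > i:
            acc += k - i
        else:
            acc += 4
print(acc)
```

k=3,i=0: 3>0, acc = 0+3 = 3
k=3,i=1: 3>1, acc = 3+2 = 5
k=3,i=2: 3>2, acc = 5+1 = 6
k=3,i=3: not 3>3, acc = 6+4 = 10
k=4,i=0: 4>0, acc = 10+4 = 14
k=4,i=1: 4>1, acc = 14+3 = 17
k=4,i=2: 4>2, acc = 17+2 = 19
k=4,i=3: 4>3, acc = 19+1 = 20
k=4,i=4: not 4>4, acc = 20+4 = 24
k=5,i=0: 5>0, acc = 24+5 = 29
k=5,i=1: 5>1, acc = 29+4 = 33
k=5,i=2: 5>2, acc = 33+3 = 36
k=5,i=3: 5>3, acc = 36+2 = 38
k=5,i=4: 5>4, acc = 38+1 = 39
k=5,i=5: not 5>5, acc = 39+4 = 43
k=6,i=0: 6>0, acc = 43+6 = 49
k=6,i=1: 6>1, acc = 49+5 = 54
k=6,i=2: 6>2, acc = 54+4 = 58
k=6,i=3: 6>3, acc = 58+3 = 61
k=6,i=4: 6>4, acc = 61+2 = 63
k=6,i=5: 6>5, acc = 63+1 = 64
k=6,i=6: not 6>6, acc = 64+4 = 68
k=7,i=0: 7>0, acc = 68+7 = 75
k=7,i=1: 7>1, acc = 75+6 = 81
k=7,i=2: 7>2, acc = 81+5 = 86
k=7,i=3: 7>3, acc = 86+4 = 90
k=7,i=4: 7>4, acc = 90+3 = 93
k=7,i=5: 7>5, acc = 93+2 = 95
k=7,i=6: 7>6, acc = 95+1 = 96
k=7,i=7: not 7>7, acc = 96+4 = 100

100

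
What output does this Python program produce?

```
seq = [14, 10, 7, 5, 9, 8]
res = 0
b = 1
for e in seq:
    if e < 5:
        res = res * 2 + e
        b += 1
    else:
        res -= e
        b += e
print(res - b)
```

e=14: not <5, res = 0-14 = -14; b=15
e=10: not <5, res = (-14)-10 = -24; b=25
e=7: not <5, res = (-24)-7 = -31; b=32
e=5: not <5, res = (-31)-5 = -36; b=37
e=9: not <5, res = (-36)-9 = -45; b=46
e=8: not <5, res = (-45)-8 = -53; b=54
res-b = (-53)-54 = -107

-107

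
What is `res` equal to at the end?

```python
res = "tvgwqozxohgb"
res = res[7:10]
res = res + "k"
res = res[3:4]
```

'k'

slice [7:10] → 'xoh'
+ 'k' → 'xohk'
slice [3:4] → 'k'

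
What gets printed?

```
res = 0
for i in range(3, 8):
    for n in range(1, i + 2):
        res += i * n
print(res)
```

615

i=3,n=1: res = 0+3 = 3
i=3,n=2: res = 3+6 = 9
i=3,n=3: res = 9+9 = 18
i=3,n=4: res = 18+12 = 30
i=4,n=1: res = 30+4 = 34
i=4,n=2: res = 34+8 = 42
i=4,n=3: res = 42+12 = 54
i=4,n=4: res = 54+16 = 70
i=4,n=5: res = 70+20 = 90
i=5,n=1: res = 90+5 = 95
i=5,n=2: res = 95+10 = 105
i=5,n=3: res = 105+15 = 120
i=5,n=4: res = 120+20 = 140
i=5,n=5: res = 140+25 = 165
i=5,n=6: res = 165+30 = 195
i=6,n=1: res = 195+6 = 201
i=6,n=2: res = 201+12 = 213
i=6,n=3: res = 213+18 = 231
i=6,n=4: res = 231+24 = 255
i=6,n=5: res = 255+30 = 285
i=6,n=6: res = 285+36 = 321
i=6,n=7: res = 321+42 = 363
i=7,n=1: res = 363+7 = 370
i=7,n=2: res = 370+14 = 384
i=7,n=3: res = 384+21 = 405
i=7,n=4: res = 405+28 = 433
i=7,n=5: res = 433+35 = 468
i=7,n=6: res = 468+42 = 510
i=7,n=7: res = 510+49 = 559
i=7,n=8: res = 559+56 = 615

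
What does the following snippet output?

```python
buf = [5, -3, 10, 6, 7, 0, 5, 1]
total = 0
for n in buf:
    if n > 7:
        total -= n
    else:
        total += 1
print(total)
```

n=5: not >7, total = 0+1 = 1
n=-3: not >7, total = 1+1 = 2
n=10: >7, total = 2-10 = -8
n=6: not >7, total = (-8)+1 = -7
n=7: not >7, total = (-7)+1 = -6
n=0: not >7, total = (-6)+1 = -5
n=5: not >7, total = (-5)+1 = -4
n=1: not >7, total = (-4)+1 = -3

-3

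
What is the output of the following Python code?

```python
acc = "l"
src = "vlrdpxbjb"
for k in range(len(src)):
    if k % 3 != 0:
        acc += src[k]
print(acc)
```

k=0: skip
k=1: add 'l' → 'll'
k=2: add 'r' → 'llr'
k=3: skip
k=4: add 'p' → 'llrp'
k=5: add 'x' → 'llrpx'
k=6: skip
k=7: add 'j' → 'llrpxj'
k=8: add 'b' → 'llrpxjb'

llrpxjb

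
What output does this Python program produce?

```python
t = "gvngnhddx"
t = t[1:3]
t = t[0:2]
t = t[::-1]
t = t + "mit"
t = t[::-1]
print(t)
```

timvn

slice [1:3] → 'vn'
slice [0:2] → 'vn'
reverse → 'nv'
+ 'mit' → 'nvmit'
reverse → 'timvn'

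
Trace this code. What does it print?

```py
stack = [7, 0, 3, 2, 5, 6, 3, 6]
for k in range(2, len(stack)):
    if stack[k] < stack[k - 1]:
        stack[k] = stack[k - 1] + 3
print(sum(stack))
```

70

k=2: 3>=0, unchanged → [7, 0, 3, 2, 5, 6, 3, 6]
k=3: 2<3, stack[3] = 3+3 = 6 → [7, 0, 3, 6, 5, 6, 3, 6]
k=4: 5<6, stack[4] = 6+3 = 9 → [7, 0, 3, 6, 9, 6, 3, 6]
k=5: 6<9, stack[5] = 9+3 = 12 → [7, 0, 3, 6, 9, 12, 3, 6]
k=6: 3<12, stack[6] = 12+3 = 15 → [7, 0, 3, 6, 9, 12, 15, 6]
k=7: 6<15, stack[7] = 15+3 = 18 → [7, 0, 3, 6, 9, 12, 15, 18]
sum = 70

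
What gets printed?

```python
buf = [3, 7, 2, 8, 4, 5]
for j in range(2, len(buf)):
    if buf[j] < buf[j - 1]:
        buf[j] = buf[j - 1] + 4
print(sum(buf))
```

78

j=2: 2<7, buf[2] = 7+4 = 11 → [3, 7, 11, 8, 4, 5]
j=3: 8<11, buf[3] = 11+4 = 15 → [3, 7, 11, 15, 4, 5]
j=4: 4<15, buf[4] = 15+4 = 19 → [3, 7, 11, 15, 19, 5]
j=5: 5<19, buf[5] = 19+4 = 23 → [3, 7, 11, 15, 19, 23]
sum = 78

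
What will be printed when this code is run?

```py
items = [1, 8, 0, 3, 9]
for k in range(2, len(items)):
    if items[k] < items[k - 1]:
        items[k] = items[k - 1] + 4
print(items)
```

[1, 8, 12, 16, 20]

k=2: 0<8, items[2] = 8+4 = 12 → [1, 8, 12, 3, 9]
k=3: 3<12, items[3] = 12+4 = 16 → [1, 8, 12, 16, 9]
k=4: 9<16, items[4] = 16+4 = 20 → [1, 8, 12, 16, 20]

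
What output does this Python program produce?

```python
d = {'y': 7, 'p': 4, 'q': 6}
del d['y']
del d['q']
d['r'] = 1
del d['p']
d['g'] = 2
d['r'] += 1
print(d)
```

{'r': 2, 'g': 2}

del 'y' → {'p': 4, 'q': 6}
del 'q' → {'p': 4}
d['r'] = 1 → {'p': 4, 'r': 1}
del 'p' → {'r': 1}
d['g'] = 2 → {'r': 1, 'g': 2}
d['r'] = 1+1 = 2 → {'r': 2, 'g': 2}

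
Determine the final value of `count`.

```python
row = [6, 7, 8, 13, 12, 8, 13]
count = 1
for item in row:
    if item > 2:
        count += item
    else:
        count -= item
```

68

item=6: >2, count = 1+6 = 7
item=7: >2, count = 7+7 = 14
item=8: >2, count = 14+8 = 22
item=13: >2, count = 22+13 = 35
item=12: >2, count = 35+12 = 47
item=8: >2, count = 47+8 = 55
item=13: >2, count = 55+13 = 68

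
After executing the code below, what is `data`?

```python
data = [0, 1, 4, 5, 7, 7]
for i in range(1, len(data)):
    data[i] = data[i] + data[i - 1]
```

[0, 1, 5, 10, 17, 24]

i=1: data[1] = 1+0 = 1 → [0, 1, 4, 5, 7, 7]
i=2: data[2] = 4+1 = 5 → [0, 1, 5, 5, 7, 7]
i=3: data[3] = 5+5 = 10 → [0, 1, 5, 10, 7, 7]
i=4: data[4] = 7+10 = 17 → [0, 1, 5, 10, 17, 7]
i=5: data[5] = 7+17 = 24 → [0, 1, 5, 10, 17, 24]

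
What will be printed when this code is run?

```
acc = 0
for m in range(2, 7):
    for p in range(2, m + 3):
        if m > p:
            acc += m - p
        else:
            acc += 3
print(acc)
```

65

m=2,p=2: not 2>2, acc = 0+3 = 3
m=2,p=3: not 2>3, acc = 3+3 = 6
m=2,p=4: not 2>4, acc = 6+3 = 9
m=3,p=2: 3>2, acc = 9+1 = 10
m=3,p=3: not 3>3, acc = 10+3 = 13
m=3,p=4: not 3>4, acc = 13+3 = 16
m=3,p=5: not 3>5, acc = 16+3 = 19
m=4,p=2: 4>2, acc = 19+2 = 21
m=4,p=3: 4>3, acc = 21+1 = 22
m=4,p=4: not 4>4, acc = 22+3 = 25
m=4,p=5: not 4>5, acc = 25+3 = 28
m=4,p=6: not 4>6, acc = 28+3 = 31
m=5,p=2: 5>2, acc = 31+3 = 34
m=5,p=3: 5>3, acc = 34+2 = 36
m=5,p=4: 5>4, acc = 36+1 = 37
m=5,p=5: not 5>5, acc = 37+3 = 40
m=5,p=6: not 5>6, acc = 40+3 = 43
m=5,p=7: not 5>7, acc = 43+3 = 46
m=6,p=2: 6>2, acc = 46+4 = 50
m=6,p=3: 6>3, acc = 50+3 = 53
m=6,p=4: 6>4, acc = 53+2 = 55
m=6,p=5: 6>5, acc = 55+1 = 56
m=6,p=6: not 6>6, acc = 56+3 = 59
m=6,p=7: not 6>7, acc = 59+3 = 62
m=6,p=8: not 6>8, acc = 62+3 = 65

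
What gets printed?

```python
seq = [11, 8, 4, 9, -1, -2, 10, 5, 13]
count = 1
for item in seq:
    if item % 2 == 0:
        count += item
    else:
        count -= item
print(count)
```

item=11: not even, count = 1-11 = -10
item=8: even, count = (-10)+8 = -2
item=4: even, count = (-2)+4 = 2
item=9: not even, count = 2-9 = -7
item=-1: not even, count = (-7)-(-1) = -6
item=-2: even, count = (-6)+(-2) = -8
item=10: even, count = (-8)+10 = 2
item=5: not even, count = 2-5 = -3
item=13: not even, count = (-3)-13 = -16

-16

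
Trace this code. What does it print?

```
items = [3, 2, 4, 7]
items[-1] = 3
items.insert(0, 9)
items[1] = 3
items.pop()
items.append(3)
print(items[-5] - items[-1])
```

6

items[-1] = 3 → [3, 2, 4, 3]
insert 9 at 0 → [9, 3, 2, 4, 3]
items[1] = 3 → [9, 3, 2, 4, 3]
pop() removes 3 → [9, 3, 2, 4]
append 3 → [9, 3, 2, 4, 3]
items[-5]-items[-1] = 9-3 = 6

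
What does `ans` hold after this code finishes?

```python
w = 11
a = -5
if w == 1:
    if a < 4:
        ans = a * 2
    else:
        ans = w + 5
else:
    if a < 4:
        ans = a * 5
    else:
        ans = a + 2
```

w=11, a=-5
w == 1 is False; a < 4 is True
→ ans = a * 5 = -25

-25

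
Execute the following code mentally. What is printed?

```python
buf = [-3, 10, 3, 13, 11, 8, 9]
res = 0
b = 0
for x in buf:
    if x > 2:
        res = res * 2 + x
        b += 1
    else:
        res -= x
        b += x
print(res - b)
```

730

x=-3: not >2, res = 0-(-3) = 3; b=-3
x=10: >2, res = 3*2+10 = 16; b=-2
x=3: >2, res = 16*2+3 = 35; b=-1
x=13: >2, res = 35*2+13 = 83; b=0
x=11: >2, res = 83*2+11 = 177; b=1
x=8: >2, res = 177*2+8 = 362; b=2
x=9: >2, res = 362*2+9 = 733; b=3
res-b = 733-3 = 730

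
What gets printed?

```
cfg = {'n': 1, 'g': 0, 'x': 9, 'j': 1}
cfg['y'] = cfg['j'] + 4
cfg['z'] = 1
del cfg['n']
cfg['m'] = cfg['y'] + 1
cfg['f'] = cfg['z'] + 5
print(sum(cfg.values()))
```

28

cfg['y'] = cfg['j']+4 = 5 → {'n': 1, 'g': 0, 'x': 9, 'j': 1, 'y': 5}
cfg['z'] = 1 → {'n': 1, 'g': 0, 'x': 9, 'j': 1, 'y': 5, 'z': 1}
del 'n' → {'g': 0, 'x': 9, 'j': 1, 'y': 5, 'z': 1}
cfg['m'] = cfg['y']+1 = 6 → {'g': 0, 'x': 9, 'j': 1, 'y': 5, 'z': 1, 'm': 6}
cfg['f'] = cfg['z']+5 = 6 → {'g': 0, 'x': 9, 'j': 1, 'y': 5, 'z': 1, 'm': 6, 'f': 6}
sum of values = 28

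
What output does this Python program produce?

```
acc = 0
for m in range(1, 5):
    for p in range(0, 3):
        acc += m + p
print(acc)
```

m=1,p=0: acc = 0+1 = 1
m=1,p=1: acc = 1+2 = 3
m=1,p=2: acc = 3+3 = 6
m=2,p=0: acc = 6+2 = 8
m=2,p=1: acc = 8+3 = 11
m=2,p=2: acc = 11+4 = 15
m=3,p=0: acc = 15+3 = 18
m=3,p=1: acc = 18+4 = 22
m=3,p=2: acc = 22+5 = 27
m=4,p=0: acc = 27+4 = 31
m=4,p=1: acc = 31+5 = 36
m=4,p=2: acc = 36+6 = 42

42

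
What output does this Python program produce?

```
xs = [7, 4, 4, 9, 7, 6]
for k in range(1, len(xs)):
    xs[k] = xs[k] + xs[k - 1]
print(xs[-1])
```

37

k=1: xs[1] = 4+7 = 11 → [7, 11, 4, 9, 7, 6]
k=2: xs[2] = 4+11 = 15 → [7, 11, 15, 9, 7, 6]
k=3: xs[3] = 9+15 = 24 → [7, 11, 15, 24, 7, 6]
k=4: xs[4] = 7+24 = 31 → [7, 11, 15, 24, 31, 6]
k=5: xs[5] = 6+31 = 37 → [7, 11, 15, 24, 31, 37]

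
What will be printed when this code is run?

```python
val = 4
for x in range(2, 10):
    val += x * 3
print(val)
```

136

x=2: val = 4+2*3 = 10
x=3: val = 10+3*3 = 19
x=4: val = 19+4*3 = 31
x=5: val = 31+5*3 = 46
x=6: val = 46+6*3 = 64
x=7: val = 64+7*3 = 85
x=8: val = 85+8*3 = 109
x=9: val = 109+9*3 = 136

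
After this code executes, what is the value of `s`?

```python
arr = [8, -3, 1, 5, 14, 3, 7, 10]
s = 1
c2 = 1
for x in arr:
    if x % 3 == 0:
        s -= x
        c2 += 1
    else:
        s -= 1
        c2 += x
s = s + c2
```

x=8: not %3==0, s = 1-1 = 0; c2=9
x=-3: %3==0, s = 0-(-3) = 3; c2=10
x=1: not %3==0, s = 3-1 = 2; c2=11
x=5: not %3==0, s = 2-1 = 1; c2=16
x=14: not %3==0, s = 1-1 = 0; c2=30
x=3: %3==0, s = 0-3 = -3; c2=31
x=7: not %3==0, s = (-3)-1 = -4; c2=38
x=10: not %3==0, s = (-4)-1 = -5; c2=48
s+c2 = (-5)+48 = 43

43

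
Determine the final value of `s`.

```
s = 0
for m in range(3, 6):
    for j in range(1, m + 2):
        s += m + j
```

108

m=3,j=1: s = 0+4 = 4
m=3,j=2: s = 4+5 = 9
m=3,j=3: s = 9+6 = 15
m=3,j=4: s = 15+7 = 22
m=4,j=1: s = 22+5 = 27
m=4,j=2: s = 27+6 = 33
m=4,j=3: s = 33+7 = 40
m=4,j=4: s = 40+8 = 48
m=4,j=5: s = 48+9 = 57
m=5,j=1: s = 57+6 = 63
m=5,j=2: s = 63+7 = 70
m=5,j=3: s = 70+8 = 78
m=5,j=4: s = 78+9 = 87
m=5,j=5: s = 87+10 = 97
m=5,j=6: s = 97+11 = 108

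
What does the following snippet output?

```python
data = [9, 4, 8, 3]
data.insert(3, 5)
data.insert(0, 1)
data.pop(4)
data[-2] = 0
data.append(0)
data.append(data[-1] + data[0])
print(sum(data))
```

insert 5 at 3 → [9, 4, 8, 5, 3]
insert 1 at 0 → [1, 9, 4, 8, 5, 3]
pop(4) removes 5 → [1, 9, 4, 8, 3]
data[-2] = 0 → [1, 9, 4, 0, 3]
append 0 → [1, 9, 4, 0, 3, 0]
append data[-1]+data[0] = 0+1 = 1 → [1, 9, 4, 0, 3, 0, 1]
sum = 18

18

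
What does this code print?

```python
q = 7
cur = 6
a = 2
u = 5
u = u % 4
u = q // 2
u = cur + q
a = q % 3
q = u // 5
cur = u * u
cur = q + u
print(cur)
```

15

u = 5%4 = 1
u = 7//2 = 3
u = 6+7 = 13
a = 7%3 = 1
q = 13//5 = 2
cur = 13*13 = 169
cur = 2+13 = 15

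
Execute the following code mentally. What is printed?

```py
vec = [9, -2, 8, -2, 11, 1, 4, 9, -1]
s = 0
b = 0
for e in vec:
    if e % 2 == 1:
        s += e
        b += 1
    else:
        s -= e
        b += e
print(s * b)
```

273

e=9: odd, s = 0+9 = 9; b=1
e=-2: not odd, s = 9-(-2) = 11; b=-1
e=8: not odd, s = 11-8 = 3; b=7
e=-2: not odd, s = 3-(-2) = 5; b=5
e=11: odd, s = 5+11 = 16; b=6
e=1: odd, s = 16+1 = 17; b=7
e=4: not odd, s = 17-4 = 13; b=11
e=9: odd, s = 13+9 = 22; b=12
e=-1: odd, s = 22+(-1) = 21; b=13
s*b = 21*13 = 273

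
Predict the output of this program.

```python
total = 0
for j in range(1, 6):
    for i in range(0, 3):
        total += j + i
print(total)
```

60

j=1,i=0: total = 0+1 = 1
j=1,i=1: total = 1+2 = 3
j=1,i=2: total = 3+3 = 6
j=2,i=0: total = 6+2 = 8
j=2,i=1: total = 8+3 = 11
j=2,i=2: total = 11+4 = 15
j=3,i=0: total = 15+3 = 18
j=3,i=1: total = 18+4 = 22
j=3,i=2: total = 22+5 = 27
j=4,i=0: total = 27+4 = 31
j=4,i=1: total = 31+5 = 36
j=4,i=2: total = 36+6 = 42
j=5,i=0: total = 42+5 = 47
j=5,i=1: total = 47+6 = 53
j=5,i=2: total = 53+7 = 60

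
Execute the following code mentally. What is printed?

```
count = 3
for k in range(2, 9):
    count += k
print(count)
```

38

k=2: count = 3+2 = 5
k=3: count = 5+3 = 8
k=4: count = 8+4 = 12
k=5: count = 12+5 = 17
k=6: count = 17+6 = 23
k=7: count = 23+7 = 30
k=8: count = 30+8 = 38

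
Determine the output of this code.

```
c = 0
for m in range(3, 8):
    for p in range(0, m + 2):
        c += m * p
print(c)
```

615

m=3,p=0: c = 0+0 = 0
m=3,p=1: c = 0+3 = 3
m=3,p=2: c = 3+6 = 9
m=3,p=3: c = 9+9 = 18
m=3,p=4: c = 18+12 = 30
m=4,p=0: c = 30+0 = 30
m=4,p=1: c = 30+4 = 34
m=4,p=2: c = 34+8 = 42
m=4,p=3: c = 42+12 = 54
m=4,p=4: c = 54+16 = 70
m=4,p=5: c = 70+20 = 90
m=5,p=0: c = 90+0 = 90
m=5,p=1: c = 90+5 = 95
m=5,p=2: c = 95+10 = 105
m=5,p=3: c = 105+15 = 120
m=5,p=4: c = 120+20 = 140
m=5,p=5: c = 140+25 = 165
m=5,p=6: c = 165+30 = 195
m=6,p=0: c = 195+0 = 195
m=6,p=1: c = 195+6 = 201
m=6,p=2: c = 201+12 = 213
m=6,p=3: c = 213+18 = 231
m=6,p=4: c = 231+24 = 255
m=6,p=5: c = 255+30 = 285
m=6,p=6: c = 285+36 = 321
m=6,p=7: c = 321+42 = 363
m=7,p=0: c = 363+0 = 363
m=7,p=1: c = 363+7 = 370
m=7,p=2: c = 370+14 = 384
m=7,p=3: c = 384+21 = 405
m=7,p=4: c = 405+28 = 433
m=7,p=5: c = 433+35 = 468
m=7,p=6: c = 468+42 = 510
m=7,p=7: c = 510+49 = 559
m=7,p=8: c = 559+56 = 615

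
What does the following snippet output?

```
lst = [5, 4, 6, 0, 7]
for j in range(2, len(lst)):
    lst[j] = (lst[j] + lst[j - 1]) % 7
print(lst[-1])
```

3

j=2: lst[2] = (6+4)%7 = 3 → [5, 4, 3, 0, 7]
j=3: lst[3] = (0+3)%7 = 3 → [5, 4, 3, 3, 7]
j=4: lst[4] = (7+3)%7 = 3 → [5, 4, 3, 3, 3]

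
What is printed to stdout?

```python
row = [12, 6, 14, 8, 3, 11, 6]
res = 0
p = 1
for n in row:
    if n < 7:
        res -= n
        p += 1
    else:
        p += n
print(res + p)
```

34

n=12: not <7; p=13
n=6: <7, res = 0-6 = -6; p=14
n=14: not <7; p=28
n=8: not <7; p=36
n=3: <7, res = (-6)-3 = -9; p=37
n=11: not <7; p=48
n=6: <7, res = (-9)-6 = -15; p=49
res+p = (-15)+49 = 34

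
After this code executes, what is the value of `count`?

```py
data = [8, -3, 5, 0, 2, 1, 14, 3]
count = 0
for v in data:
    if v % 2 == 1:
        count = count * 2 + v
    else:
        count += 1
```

v=8: not odd, count = 0+1 = 1
v=-3: odd, count = 1*2+(-3) = -1
v=5: odd, count = (-1)*2+5 = 3
v=0: not odd, count = 3+1 = 4
v=2: not odd, count = 4+1 = 5
v=1: odd, count = 5*2+1 = 11
v=14: not odd, count = 11+1 = 12
v=3: odd, count = 12*2+3 = 27

27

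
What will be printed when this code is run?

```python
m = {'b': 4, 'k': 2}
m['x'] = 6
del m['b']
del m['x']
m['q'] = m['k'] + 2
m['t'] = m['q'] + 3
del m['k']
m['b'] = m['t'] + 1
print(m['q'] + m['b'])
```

12

m['x'] = 6 → {'b': 4, 'k': 2, 'x': 6}
del 'b' → {'k': 2, 'x': 6}
del 'x' → {'k': 2}
m['q'] = m['k']+2 = 4 → {'k': 2, 'q': 4}
m['t'] = m['q']+3 = 7 → {'k': 2, 'q': 4, 't': 7}
del 'k' → {'q': 4, 't': 7}
m['b'] = m['t']+1 = 8 → {'q': 4, 't': 7, 'b': 8}
m['q']+m['b'] = 4+8 = 12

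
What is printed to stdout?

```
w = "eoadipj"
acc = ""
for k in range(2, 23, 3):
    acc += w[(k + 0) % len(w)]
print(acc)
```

apoiedj

k=2: add w[2]='a' → 'a'
k=5: add w[5]='p' → 'ap'
k=8: add w[1]='o' → 'apo'
k=11: add w[4]='i' → 'apoi'
k=14: add w[0]='e' → 'apoie'
k=17: add w[3]='d' → 'apoied'
k=20: add w[6]='j' → 'apoiedj'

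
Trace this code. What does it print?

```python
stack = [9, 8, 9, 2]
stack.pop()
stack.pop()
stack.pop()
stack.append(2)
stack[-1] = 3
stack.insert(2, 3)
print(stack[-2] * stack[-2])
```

pop() removes 2 → [9, 8, 9]
pop() removes 9 → [9, 8]
pop() removes 8 → [9]
append 2 → [9, 2]
stack[-1] = 3 → [9, 3]
insert 3 at 2 → [9, 3, 3]
stack[-2]*stack[-2] = 3*3 = 9

9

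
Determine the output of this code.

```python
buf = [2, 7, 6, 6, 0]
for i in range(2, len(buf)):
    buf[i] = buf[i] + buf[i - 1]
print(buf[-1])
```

19

i=2: buf[2] = 6+7 = 13 → [2, 7, 13, 6, 0]
i=3: buf[3] = 6+13 = 19 → [2, 7, 13, 19, 0]
i=4: buf[4] = 0+19 = 19 → [2, 7, 13, 19, 19]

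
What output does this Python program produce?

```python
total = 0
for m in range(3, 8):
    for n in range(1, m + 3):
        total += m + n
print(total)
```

m=3,n=1: total = 0+4 = 4
m=3,n=2: total = 4+5 = 9
m=3,n=3: total = 9+6 = 15
m=3,n=4: total = 15+7 = 22
m=3,n=5: total = 22+8 = 30
m=4,n=1: total = 30+5 = 35
m=4,n=2: total = 35+6 = 41
m=4,n=3: total = 41+7 = 48
m=4,n=4: total = 48+8 = 56
m=4,n=5: total = 56+9 = 65
m=4,n=6: total = 65+10 = 75
m=5,n=1: total = 75+6 = 81
m=5,n=2: total = 81+7 = 88
m=5,n=3: total = 88+8 = 96
m=5,n=4: total = 96+9 = 105
m=5,n=5: total = 105+10 = 115
m=5,n=6: total = 115+11 = 126
m=5,n=7: total = 126+12 = 138
m=6,n=1: total = 138+7 = 145
m=6,n=2: total = 145+8 = 153
m=6,n=3: total = 153+9 = 162
m=6,n=4: total = 162+10 = 172
m=6,n=5: total = 172+11 = 183
m=6,n=6: total = 183+12 = 195
m=6,n=7: total = 195+13 = 208
m=6,n=8: total = 208+14 = 222
m=7,n=1: total = 222+8 = 230
m=7,n=2: total = 230+9 = 239
m=7,n=3: total = 239+10 = 249
m=7,n=4: total = 249+11 = 260
m=7,n=5: total = 260+12 = 272
m=7,n=6: total = 272+13 = 285
m=7,n=7: total = 285+14 = 299
m=7,n=8: total = 299+15 = 314
m=7,n=9: total = 314+16 = 330

330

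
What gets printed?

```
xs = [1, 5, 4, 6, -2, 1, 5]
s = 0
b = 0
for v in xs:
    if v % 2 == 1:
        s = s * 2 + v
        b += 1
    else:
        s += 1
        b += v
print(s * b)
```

v=1: odd, s = 0*2+1 = 1; b=1
v=5: odd, s = 1*2+5 = 7; b=2
v=4: not odd, s = 7+1 = 8; b=6
v=6: not odd, s = 8+1 = 9; b=12
v=-2: not odd, s = 9+1 = 10; b=10
v=1: odd, s = 10*2+1 = 21; b=11
v=5: odd, s = 21*2+5 = 47; b=12
s*b = 47*12 = 564

564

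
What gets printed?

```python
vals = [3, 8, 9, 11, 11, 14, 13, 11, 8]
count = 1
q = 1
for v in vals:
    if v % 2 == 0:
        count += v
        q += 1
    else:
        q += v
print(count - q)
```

v=3: not even; q=4
v=8: even, count = 1+8 = 9; q=5
v=9: not even; q=14
v=11: not even; q=25
v=11: not even; q=36
v=14: even, count = 9+14 = 23; q=37
v=13: not even; q=50
v=11: not even; q=61
v=8: even, count = 23+8 = 31; q=62
count-q = 31-62 = -31

-31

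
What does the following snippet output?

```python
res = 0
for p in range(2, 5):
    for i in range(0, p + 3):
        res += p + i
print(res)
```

102

p=2,i=0: res = 0+2 = 2
p=2,i=1: res = 2+3 = 5
p=2,i=2: res = 5+4 = 9
p=2,i=3: res = 9+5 = 14
p=2,i=4: res = 14+6 = 20
p=3,i=0: res = 20+3 = 23
p=3,i=1: res = 23+4 = 27
p=3,i=2: res = 27+5 = 32
p=3,i=3: res = 32+6 = 38
p=3,i=4: res = 38+7 = 45
p=3,i=5: res = 45+8 = 53
p=4,i=0: res = 53+4 = 57
p=4,i=1: res = 57+5 = 62
p=4,i=2: res = 62+6 = 68
p=4,i=3: res = 68+7 = 75
p=4,i=4: res = 75+8 = 83
p=4,i=5: res = 83+9 = 92
p=4,i=6: res = 92+10 = 102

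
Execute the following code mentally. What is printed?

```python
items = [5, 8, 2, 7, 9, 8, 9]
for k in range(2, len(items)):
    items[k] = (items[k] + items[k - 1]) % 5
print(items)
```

k=2: items[2] = (2+8)%5 = 0 → [5, 8, 0, 7, 9, 8, 9]
k=3: items[3] = (7+0)%5 = 2 → [5, 8, 0, 2, 9, 8, 9]
k=4: items[4] = (9+2)%5 = 1 → [5, 8, 0, 2, 1, 8, 9]
k=5: items[5] = (8+1)%5 = 4 → [5, 8, 0, 2, 1, 4, 9]
k=6: items[6] = (9+4)%5 = 3 → [5, 8, 0, 2, 1, 4, 3]

[5, 8, 0, 2, 1, 4, 3]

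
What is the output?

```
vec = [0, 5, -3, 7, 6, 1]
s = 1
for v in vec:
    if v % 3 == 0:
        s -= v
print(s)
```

v=0: %3==0, s = 1-0 = 1
v=5: not %3==0
v=-3: %3==0, s = 1-(-3) = 4
v=7: not %3==0
v=6: %3==0, s = 4-6 = -2
v=1: not %3==0

-2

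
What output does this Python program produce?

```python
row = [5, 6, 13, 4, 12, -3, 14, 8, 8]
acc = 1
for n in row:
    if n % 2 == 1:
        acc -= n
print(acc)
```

n=5: odd, acc = 1-5 = -4
n=6: not odd
n=13: odd, acc = (-4)-13 = -17
n=4: not odd
n=12: not odd
n=-3: odd, acc = (-17)-(-3) = -14
n=14: not odd
n=8: not odd
n=8: not odd

-14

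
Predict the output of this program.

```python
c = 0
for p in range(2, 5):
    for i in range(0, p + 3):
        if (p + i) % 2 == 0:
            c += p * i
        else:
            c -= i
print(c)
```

68

p=2,i=0: even sum, c = 0+0 = 0
p=2,i=1: odd sum, c = 0-1 = -1
p=2,i=2: even sum, c = (-1)+4 = 3
p=2,i=3: odd sum, c = 3-3 = 0
p=2,i=4: even sum, c = 0+8 = 8
p=3,i=0: odd sum, c = 8-0 = 8
p=3,i=1: even sum, c = 8+3 = 11
p=3,i=2: odd sum, c = 11-2 = 9
p=3,i=3: even sum, c = 9+9 = 18
p=3,i=4: odd sum, c = 18-4 = 14
p=3,i=5: even sum, c = 14+15 = 29
p=4,i=0: even sum, c = 29+0 = 29
p=4,i=1: odd sum, c = 29-1 = 28
p=4,i=2: even sum, c = 28+8 = 36
p=4,i=3: odd sum, c = 36-3 = 33
p=4,i=4: even sum, c = 33+16 = 49
p=4,i=5: odd sum, c = 49-5 = 44
p=4,i=6: even sum, c = 44+24 = 68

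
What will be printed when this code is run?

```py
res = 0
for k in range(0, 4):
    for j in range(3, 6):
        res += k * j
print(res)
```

72

k=0,j=3: res = 0+0 = 0
k=0,j=4: res = 0+0 = 0
k=0,j=5: res = 0+0 = 0
k=1,j=3: res = 0+3 = 3
k=1,j=4: res = 3+4 = 7
k=1,j=5: res = 7+5 = 12
k=2,j=3: res = 12+6 = 18
k=2,j=4: res = 18+8 = 26
k=2,j=5: res = 26+10 = 36
k=3,j=3: res = 36+9 = 45
k=3,j=4: res = 45+12 = 57
k=3,j=5: res = 57+15 = 72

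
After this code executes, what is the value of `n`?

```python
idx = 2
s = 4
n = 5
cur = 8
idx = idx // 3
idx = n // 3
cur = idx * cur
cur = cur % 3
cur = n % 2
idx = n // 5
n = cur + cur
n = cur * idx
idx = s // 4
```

1

idx = 2//3 = 0
idx = 5//3 = 1
cur = 1*8 = 8
cur = 8%3 = 2
cur = 5%2 = 1
idx = 5//5 = 1
n = 1+1 = 2
n = 1*1 = 1
idx = 4//4 = 1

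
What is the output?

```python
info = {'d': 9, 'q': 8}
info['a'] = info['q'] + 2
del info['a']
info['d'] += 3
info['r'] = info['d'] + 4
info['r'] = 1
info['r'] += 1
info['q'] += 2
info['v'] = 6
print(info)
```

info['a'] = info['q']+2 = 10 → {'d': 9, 'q': 8, 'a': 10}
del 'a' → {'d': 9, 'q': 8}
info['d'] = 9+3 = 12 → {'d': 12, 'q': 8}
info['r'] = info['d']+4 = 16 → {'d': 12, 'q': 8, 'r': 16}
info['r'] = 1 → {'d': 12, 'q': 8, 'r': 1}
info['r'] = 1+1 = 2 → {'d': 12, 'q': 8, 'r': 2}
info['q'] = 8+2 = 10 → {'d': 12, 'q': 10, 'r': 2}
info['v'] = 6 → {'d': 12, 'q': 10, 'r': 2, 'v': 6}

{'d': 12, 'q': 10, 'r': 2, 'v': 6}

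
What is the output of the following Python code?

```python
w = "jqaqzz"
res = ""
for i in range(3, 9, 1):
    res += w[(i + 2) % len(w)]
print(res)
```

i=3: add w[5]='z' → 'z'
i=4: add w[0]='j' → 'zj'
i=5: add w[1]='q' → 'zjq'
i=6: add w[2]='a' → 'zjqa'
i=7: add w[3]='q' → 'zjqaq'
i=8: add w[4]='z' → 'zjqaqz'

zjqaqz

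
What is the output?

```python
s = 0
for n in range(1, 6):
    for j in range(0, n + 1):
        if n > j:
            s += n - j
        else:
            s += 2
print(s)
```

n=1,j=0: 1>0, s = 0+1 = 1
n=1,j=1: not 1>1, s = 1+2 = 3
n=2,j=0: 2>0, s = 3+2 = 5
n=2,j=1: 2>1, s = 5+1 = 6
n=2,j=2: not 2>2, s = 6+2 = 8
n=3,j=0: 3>0, s = 8+3 = 11
n=3,j=1: 3>1, s = 11+2 = 13
n=3,j=2: 3>2, s = 13+1 = 14
n=3,j=3: not 3>3, s = 14+2 = 16
n=4,j=0: 4>0, s = 16+4 = 20
n=4,j=1: 4>1, s = 20+3 = 23
n=4,j=2: 4>2, s = 23+2 = 25
n=4,j=3: 4>3, s = 25+1 = 26
n=4,j=4: not 4>4, s = 26+2 = 28
n=5,j=0: 5>0, s = 28+5 = 33
n=5,j=1: 5>1, s = 33+4 = 37
n=5,j=2: 5>2, s = 37+3 = 40
n=5,j=3: 5>3, s = 40+2 = 42
n=5,j=4: 5>4, s = 42+1 = 43
n=5,j=5: not 5>5, s = 43+2 = 45

45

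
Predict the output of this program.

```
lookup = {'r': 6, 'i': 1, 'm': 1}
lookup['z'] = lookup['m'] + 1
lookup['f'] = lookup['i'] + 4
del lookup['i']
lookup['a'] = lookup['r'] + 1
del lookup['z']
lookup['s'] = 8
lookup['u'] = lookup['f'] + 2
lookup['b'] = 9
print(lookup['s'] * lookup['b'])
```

72

lookup['z'] = lookup['m']+1 = 2 → {'r': 6, 'i': 1, 'm': 1, 'z': 2}
lookup['f'] = lookup['i']+4 = 5 → {'r': 6, 'i': 1, 'm': 1, 'z': 2, 'f': 5}
del 'i' → {'r': 6, 'm': 1, 'z': 2, 'f': 5}
lookup['a'] = lookup['r']+1 = 7 → {'r': 6, 'm': 1, 'z': 2, 'f': 5, 'a': 7}
del 'z' → {'r': 6, 'm': 1, 'f': 5, 'a': 7}
lookup['s'] = 8 → {'r': 6, 'm': 1, 'f': 5, 'a': 7, 's': 8}
lookup['u'] = lookup['f']+2 = 7 → {'r': 6, 'm': 1, 'f': 5, 'a': 7, 's': 8, 'u': 7}
lookup['b'] = 9 → {'r': 6, 'm': 1, 'f': 5, 'a': 7, 's': 8, 'u': 7, 'b': 9}
lookup['s']*lookup['b'] = 8*9 = 72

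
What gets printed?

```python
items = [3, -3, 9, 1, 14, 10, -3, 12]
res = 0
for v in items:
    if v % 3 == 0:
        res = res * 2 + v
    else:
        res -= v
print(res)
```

-34

v=3: %3==0, res = 0*2+3 = 3
v=-3: %3==0, res = 3*2+(-3) = 3
v=9: %3==0, res = 3*2+9 = 15
v=1: not %3==0, res = 15-1 = 14
v=14: not %3==0, res = 14-14 = 0
v=10: not %3==0, res = 0-10 = -10
v=-3: %3==0, res = (-10)*2+(-3) = -23
v=12: %3==0, res = (-23)*2+12 = -34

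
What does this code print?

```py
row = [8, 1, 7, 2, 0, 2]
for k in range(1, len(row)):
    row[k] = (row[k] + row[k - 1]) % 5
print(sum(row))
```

19

k=1: row[1] = (1+8)%5 = 4 → [8, 4, 7, 2, 0, 2]
k=2: row[2] = (7+4)%5 = 1 → [8, 4, 1, 2, 0, 2]
k=3: row[3] = (2+1)%5 = 3 → [8, 4, 1, 3, 0, 2]
k=4: row[4] = (0+3)%5 = 3 → [8, 4, 1, 3, 3, 2]
k=5: row[5] = (2+3)%5 = 0 → [8, 4, 1, 3, 3, 0]
sum = 19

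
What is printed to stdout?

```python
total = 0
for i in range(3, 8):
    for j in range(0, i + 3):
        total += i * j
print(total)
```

i=3,j=0: total = 0+0 = 0
i=3,j=1: total = 0+3 = 3
i=3,j=2: total = 3+6 = 9
i=3,j=3: total = 9+9 = 18
i=3,j=4: total = 18+12 = 30
i=3,j=5: total = 30+15 = 45
i=4,j=0: total = 45+0 = 45
i=4,j=1: total = 45+4 = 49
i=4,j=2: total = 49+8 = 57
i=4,j=3: total = 57+12 = 69
i=4,j=4: total = 69+16 = 85
i=4,j=5: total = 85+20 = 105
i=4,j=6: total = 105+24 = 129
i=5,j=0: total = 129+0 = 129
i=5,j=1: total = 129+5 = 134
i=5,j=2: total = 134+10 = 144
i=5,j=3: total = 144+15 = 159
i=5,j=4: total = 159+20 = 179
i=5,j=5: total = 179+25 = 204
i=5,j=6: total = 204+30 = 234
i=5,j=7: total = 234+35 = 269
i=6,j=0: total = 269+0 = 269
i=6,j=1: total = 269+6 = 275
i=6,j=2: total = 275+12 = 287
i=6,j=3: total = 287+18 = 305
i=6,j=4: total = 305+24 = 329
i=6,j=5: total = 329+30 = 359
i=6,j=6: total = 359+36 = 395
i=6,j=7: total = 395+42 = 437
i=6,j=8: total = 437+48 = 485
i=7,j=0: total = 485+0 = 485
i=7,j=1: total = 485+7 = 492
i=7,j=2: total = 492+14 = 506
i=7,j=3: total = 506+21 = 527
i=7,j=4: total = 527+28 = 555
i=7,j=5: total = 555+35 = 590
i=7,j=6: total = 590+42 = 632
i=7,j=7: total = 632+49 = 681
i=7,j=8: total = 681+56 = 737
i=7,j=9: total = 737+63 = 800

800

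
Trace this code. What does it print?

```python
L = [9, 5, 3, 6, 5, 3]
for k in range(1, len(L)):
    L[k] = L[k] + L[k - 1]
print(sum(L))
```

k=1: L[1] = 5+9 = 14 → [9, 14, 3, 6, 5, 3]
k=2: L[2] = 3+14 = 17 → [9, 14, 17, 6, 5, 3]
k=3: L[3] = 6+17 = 23 → [9, 14, 17, 23, 5, 3]
k=4: L[4] = 5+23 = 28 → [9, 14, 17, 23, 28, 3]
k=5: L[5] = 3+28 = 31 → [9, 14, 17, 23, 28, 31]
sum = 122

122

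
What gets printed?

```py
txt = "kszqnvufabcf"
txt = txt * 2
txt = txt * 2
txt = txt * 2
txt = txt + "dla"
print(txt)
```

kszqnvufabcfkszqnvufabcfkszqnvufabcfkszqnvufabcfkszqnvufabcfkszqnvufabcfkszqnvufabcfkszqnvufabcfdla

repeat ×2 → 'kszqnvufabcfkszqnvufabcf'
repeat ×2 → 'kszqnvufabcfkszqnvufabcfkszqnvufabcfkszqnvufabcf'
repeat ×2 → 'kszqnvufabcfkszqnvufabcfkszqnvufabcfkszqnvufabcfkszqnvufabcfkszqnvufabcfkszqnvufabcfkszqnvufabcf'
+ 'dla' → 'kszqnvufabcfkszqnvufabcfkszqnvufabcfkszqnvufabcfkszqnvufabcfkszqnvufabcfkszqnvufabcfkszqnvufabcfdla'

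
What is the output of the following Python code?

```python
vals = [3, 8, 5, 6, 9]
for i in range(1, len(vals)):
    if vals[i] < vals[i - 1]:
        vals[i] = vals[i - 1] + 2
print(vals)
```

i=1: 8>=3, unchanged → [3, 8, 5, 6, 9]
i=2: 5<8, vals[2] = 8+2 = 10 → [3, 8, 10, 6, 9]
i=3: 6<10, vals[3] = 10+2 = 12 → [3, 8, 10, 12, 9]
i=4: 9<12, vals[4] = 12+2 = 14 → [3, 8, 10, 12, 14]

[3, 8, 10, 12, 14]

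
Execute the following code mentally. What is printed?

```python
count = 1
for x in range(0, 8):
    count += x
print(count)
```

29

x=0: count = 1+0 = 1
x=1: count = 1+1 = 2
x=2: count = 2+2 = 4
x=3: count = 4+3 = 7
x=4: count = 7+4 = 11
x=5: count = 11+5 = 16
x=6: count = 16+6 = 22
x=7: count = 22+7 = 29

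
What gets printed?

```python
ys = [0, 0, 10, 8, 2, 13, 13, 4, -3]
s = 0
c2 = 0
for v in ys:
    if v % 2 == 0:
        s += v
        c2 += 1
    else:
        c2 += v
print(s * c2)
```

v=0: even, s = 0+0 = 0; c2=1
v=0: even, s = 0+0 = 0; c2=2
v=10: even, s = 0+10 = 10; c2=3
v=8: even, s = 10+8 = 18; c2=4
v=2: even, s = 18+2 = 20; c2=5
v=13: not even; c2=18
v=13: not even; c2=31
v=4: even, s = 20+4 = 24; c2=32
v=-3: not even; c2=29
s*c2 = 24*29 = 696

696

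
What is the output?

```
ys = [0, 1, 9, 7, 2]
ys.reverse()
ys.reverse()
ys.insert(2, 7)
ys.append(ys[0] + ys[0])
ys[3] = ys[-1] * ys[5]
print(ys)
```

reverse → [2, 7, 9, 1, 0]
reverse → [0, 1, 9, 7, 2]
insert 7 at 2 → [0, 1, 7, 9, 7, 2]
append ys[0]+ys[0] = 0+0 = 0 → [0, 1, 7, 9, 7, 2, 0]
ys[3] = ys[-1]*ys[5] = 0*2 = 0 → [0, 1, 7, 0, 7, 2, 0]

[0, 1, 7, 0, 7, 2, 0]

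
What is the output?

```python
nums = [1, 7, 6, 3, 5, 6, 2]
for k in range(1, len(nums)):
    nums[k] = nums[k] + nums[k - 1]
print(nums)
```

k=1: nums[1] = 7+1 = 8 → [1, 8, 6, 3, 5, 6, 2]
k=2: nums[2] = 6+8 = 14 → [1, 8, 14, 3, 5, 6, 2]
k=3: nums[3] = 3+14 = 17 → [1, 8, 14, 17, 5, 6, 2]
k=4: nums[4] = 5+17 = 22 → [1, 8, 14, 17, 22, 6, 2]
k=5: nums[5] = 6+22 = 28 → [1, 8, 14, 17, 22, 28, 2]
k=6: nums[6] = 2+28 = 30 → [1, 8, 14, 17, 22, 28, 30]

[1, 8, 14, 17, 22, 28, 30]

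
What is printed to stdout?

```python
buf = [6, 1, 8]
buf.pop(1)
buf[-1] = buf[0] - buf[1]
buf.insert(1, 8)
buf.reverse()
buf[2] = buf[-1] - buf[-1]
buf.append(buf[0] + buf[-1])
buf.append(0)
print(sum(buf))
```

4

pop(1) removes 1 → [6, 8]
buf[-1] = buf[0]-buf[1] = 6-8 = -2 → [6, -2]
insert 8 at 1 → [6, 8, -2]
reverse → [-2, 8, 6]
buf[2] = buf[-1]-buf[-1] = 6-6 = 0 → [-2, 8, 0]
append buf[0]+buf[-1] = (-2)+0 = -2 → [-2, 8, 0, -2]
append 0 → [-2, 8, 0, -2, 0]
sum = 4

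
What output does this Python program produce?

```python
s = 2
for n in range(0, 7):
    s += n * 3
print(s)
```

n=0: s = 2+0*3 = 2
n=1: s = 2+1*3 = 5
n=2: s = 5+2*3 = 11
n=3: s = 11+3*3 = 20
n=4: s = 20+4*3 = 32
n=5: s = 32+5*3 = 47
n=6: s = 47+6*3 = 65

65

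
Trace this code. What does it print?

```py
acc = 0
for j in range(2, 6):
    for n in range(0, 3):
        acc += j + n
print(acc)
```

54

j=2,n=0: acc = 0+2 = 2
j=2,n=1: acc = 2+3 = 5
j=2,n=2: acc = 5+4 = 9
j=3,n=0: acc = 9+3 = 12
j=3,n=1: acc = 12+4 = 16
j=3,n=2: acc = 16+5 = 21
j=4,n=0: acc = 21+4 = 25
j=4,n=1: acc = 25+5 = 30
j=4,n=2: acc = 30+6 = 36
j=5,n=0: acc = 36+5 = 41
j=5,n=1: acc = 41+6 = 47
j=5,n=2: acc = 47+7 = 54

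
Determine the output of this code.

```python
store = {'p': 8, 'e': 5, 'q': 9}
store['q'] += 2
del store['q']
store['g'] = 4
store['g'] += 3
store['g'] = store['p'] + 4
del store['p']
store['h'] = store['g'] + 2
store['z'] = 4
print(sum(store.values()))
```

store['q'] = 9+2 = 11 → {'p': 8, 'e': 5, 'q': 11}
del 'q' → {'p': 8, 'e': 5}
store['g'] = 4 → {'p': 8, 'e': 5, 'g': 4}
store['g'] = 4+3 = 7 → {'p': 8, 'e': 5, 'g': 7}
store['g'] = store['p']+4 = 12 → {'p': 8, 'e': 5, 'g': 12}
del 'p' → {'e': 5, 'g': 12}
store['h'] = store['g']+2 = 14 → {'e': 5, 'g': 12, 'h': 14}
store['z'] = 4 → {'e': 5, 'g': 12, 'h': 14, 'z': 4}
sum of values = 35

35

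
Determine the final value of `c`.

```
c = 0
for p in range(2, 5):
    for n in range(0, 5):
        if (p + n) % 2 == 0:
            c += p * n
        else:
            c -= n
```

p=2,n=0: even sum, c = 0+0 = 0
p=2,n=1: odd sum, c = 0-1 = -1
p=2,n=2: even sum, c = (-1)+4 = 3
p=2,n=3: odd sum, c = 3-3 = 0
p=2,n=4: even sum, c = 0+8 = 8
p=3,n=0: odd sum, c = 8-0 = 8
p=3,n=1: even sum, c = 8+3 = 11
p=3,n=2: odd sum, c = 11-2 = 9
p=3,n=3: even sum, c = 9+9 = 18
p=3,n=4: odd sum, c = 18-4 = 14
p=4,n=0: even sum, c = 14+0 = 14
p=4,n=1: odd sum, c = 14-1 = 13
p=4,n=2: even sum, c = 13+8 = 21
p=4,n=3: odd sum, c = 21-3 = 18
p=4,n=4: even sum, c = 18+16 = 34

34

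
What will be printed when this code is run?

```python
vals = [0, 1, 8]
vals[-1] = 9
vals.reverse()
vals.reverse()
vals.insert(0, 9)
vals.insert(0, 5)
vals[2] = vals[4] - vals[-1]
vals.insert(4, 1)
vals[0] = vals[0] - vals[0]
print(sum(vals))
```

vals[-1] = 9 → [0, 1, 9]
reverse → [9, 1, 0]
reverse → [0, 1, 9]
insert 9 at 0 → [9, 0, 1, 9]
insert 5 at 0 → [5, 9, 0, 1, 9]
vals[2] = vals[4]-vals[-1] = 9-9 = 0 → [5, 9, 0, 1, 9]
insert 1 at 4 → [5, 9, 0, 1, 1, 9]
vals[0] = vals[0]-vals[0] = 5-5 = 0 → [0, 9, 0, 1, 1, 9]
sum = 20

20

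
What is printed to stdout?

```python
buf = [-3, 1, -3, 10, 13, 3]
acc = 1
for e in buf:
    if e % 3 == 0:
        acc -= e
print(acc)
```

e=-3: %3==0, acc = 1-(-3) = 4
e=1: not %3==0
e=-3: %3==0, acc = 4-(-3) = 7
e=10: not %3==0
e=13: not %3==0
e=3: %3==0, acc = 7-3 = 4

4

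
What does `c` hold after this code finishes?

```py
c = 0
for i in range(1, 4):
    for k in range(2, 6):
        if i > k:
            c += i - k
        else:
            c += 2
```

23

i=1,k=2: not 1>2, c = 0+2 = 2
i=1,k=3: not 1>3, c = 2+2 = 4
i=1,k=4: not 1>4, c = 4+2 = 6
i=1,k=5: not 1>5, c = 6+2 = 8
i=2,k=2: not 2>2, c = 8+2 = 10
i=2,k=3: not 2>3, c = 10+2 = 12
i=2,k=4: not 2>4, c = 12+2 = 14
i=2,k=5: not 2>5, c = 14+2 = 16
i=3,k=2: 3>2, c = 16+1 = 17
i=3,k=3: not 3>3, c = 17+2 = 19
i=3,k=4: not 3>4, c = 19+2 = 21
i=3,k=5: not 3>5, c = 21+2 = 23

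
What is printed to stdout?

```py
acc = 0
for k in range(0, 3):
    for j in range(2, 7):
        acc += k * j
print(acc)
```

k=0,j=2: acc = 0+0 = 0
k=0,j=3: acc = 0+0 = 0
k=0,j=4: acc = 0+0 = 0
k=0,j=5: acc = 0+0 = 0
k=0,j=6: acc = 0+0 = 0
k=1,j=2: acc = 0+2 = 2
k=1,j=3: acc = 2+3 = 5
k=1,j=4: acc = 5+4 = 9
k=1,j=5: acc = 9+5 = 14
k=1,j=6: acc = 14+6 = 20
k=2,j=2: acc = 20+4 = 24
k=2,j=3: acc = 24+6 = 30
k=2,j=4: acc = 30+8 = 38
k=2,j=5: acc = 38+10 = 48
k=2,j=6: acc = 48+12 = 60

60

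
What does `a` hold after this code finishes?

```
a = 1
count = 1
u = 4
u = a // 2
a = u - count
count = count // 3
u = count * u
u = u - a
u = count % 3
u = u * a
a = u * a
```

u = 1//2 = 0
a = 0-1 = -1
count = 1//3 = 0
u = 0*0 = 0
u = 0-(-1) = 1
u = 0%3 = 0
u = 0*(-1) = 0
a = 0*(-1) = 0

0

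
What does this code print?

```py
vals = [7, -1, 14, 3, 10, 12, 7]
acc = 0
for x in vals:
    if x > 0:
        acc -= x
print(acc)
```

x=7: >0, acc = 0-7 = -7
x=-1: not >0
x=14: >0, acc = (-7)-14 = -21
x=3: >0, acc = (-21)-3 = -24
x=10: >0, acc = (-24)-10 = -34
x=12: >0, acc = (-34)-12 = -46
x=7: >0, acc = (-46)-7 = -53

-53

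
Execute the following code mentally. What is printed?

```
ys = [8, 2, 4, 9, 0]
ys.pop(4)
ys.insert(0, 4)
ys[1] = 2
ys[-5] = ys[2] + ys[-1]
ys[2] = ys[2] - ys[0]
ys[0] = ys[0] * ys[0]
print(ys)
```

[121, 2, -9, 4, 9]

pop(4) removes 0 → [8, 2, 4, 9]
insert 4 at 0 → [4, 8, 2, 4, 9]
ys[1] = 2 → [4, 2, 2, 4, 9]
ys[-5] = ys[2]+ys[-1] = 2+9 = 11 → [11, 2, 2, 4, 9]
ys[2] = ys[2]-ys[0] = 2-11 = -9 → [11, 2, -9, 4, 9]
ys[0] = ys[0]*ys[0] = 11*11 = 121 → [121, 2, -9, 4, 9]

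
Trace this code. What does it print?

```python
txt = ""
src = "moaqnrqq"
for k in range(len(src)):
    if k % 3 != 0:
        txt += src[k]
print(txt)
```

oanrq

k=0: skip
k=1: add 'o' → 'o'
k=2: add 'a' → 'oa'
k=3: skip
k=4: add 'n' → 'oan'
k=5: add 'r' → 'oanr'
k=6: skip
k=7: add 'q' → 'oanrq'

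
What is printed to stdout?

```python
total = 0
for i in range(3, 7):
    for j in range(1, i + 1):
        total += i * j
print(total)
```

259

i=3,j=1: total = 0+3 = 3
i=3,j=2: total = 3+6 = 9
i=3,j=3: total = 9+9 = 18
i=4,j=1: total = 18+4 = 22
i=4,j=2: total = 22+8 = 30
i=4,j=3: total = 30+12 = 42
i=4,j=4: total = 42+16 = 58
i=5,j=1: total = 58+5 = 63
i=5,j=2: total = 63+10 = 73
i=5,j=3: total = 73+15 = 88
i=5,j=4: total = 88+20 = 108
i=5,j=5: total = 108+25 = 133
i=6,j=1: total = 133+6 = 139
i=6,j=2: total = 139+12 = 151
i=6,j=3: total = 151+18 = 169
i=6,j=4: total = 169+24 = 193
i=6,j=5: total = 193+30 = 223
i=6,j=6: total = 223+36 = 259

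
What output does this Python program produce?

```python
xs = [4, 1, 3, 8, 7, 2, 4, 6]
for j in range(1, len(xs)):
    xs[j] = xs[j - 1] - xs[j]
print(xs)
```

[4, 3, 0, -8, -15, -17, -21, -27]

j=1: xs[1] = 4-1 = 3 → [4, 3, 3, 8, 7, 2, 4, 6]
j=2: xs[2] = 3-3 = 0 → [4, 3, 0, 8, 7, 2, 4, 6]
j=3: xs[3] = 0-8 = -8 → [4, 3, 0, -8, 7, 2, 4, 6]
j=4: xs[4] = (-8)-7 = -15 → [4, 3, 0, -8, -15, 2, 4, 6]
j=5: xs[5] = (-15)-2 = -17 → [4, 3, 0, -8, -15, -17, 4, 6]
j=6: xs[6] = (-17)-4 = -21 → [4, 3, 0, -8, -15, -17, -21, 6]
j=7: xs[7] = (-21)-6 = -27 → [4, 3, 0, -8, -15, -17, -21, -27]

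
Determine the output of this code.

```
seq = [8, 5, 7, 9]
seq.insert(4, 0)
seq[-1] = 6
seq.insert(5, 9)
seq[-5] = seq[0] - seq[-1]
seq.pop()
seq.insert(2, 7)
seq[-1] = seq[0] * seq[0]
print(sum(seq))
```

insert 0 at 4 → [8, 5, 7, 9, 0]
seq[-1] = 6 → [8, 5, 7, 9, 6]
insert 9 at 5 → [8, 5, 7, 9, 6, 9]
seq[-5] = seq[0]-seq[-1] = 8-9 = -1 → [8, -1, 7, 9, 6, 9]
pop() removes 9 → [8, -1, 7, 9, 6]
insert 7 at 2 → [8, -1, 7, 7, 9, 6]
seq[-1] = seq[0]*seq[0] = 8*8 = 64 → [8, -1, 7, 7, 9, 64]
sum = 94

94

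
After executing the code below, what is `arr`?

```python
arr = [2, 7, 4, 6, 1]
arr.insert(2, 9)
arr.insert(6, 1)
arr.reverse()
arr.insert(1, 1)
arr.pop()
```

[1, 1, 1, 6, 4, 9, 7]

insert 9 at 2 → [2, 7, 9, 4, 6, 1]
insert 1 at 6 → [2, 7, 9, 4, 6, 1, 1]
reverse → [1, 1, 6, 4, 9, 7, 2]
insert 1 at 1 → [1, 1, 1, 6, 4, 9, 7, 2]
pop() removes 2 → [1, 1, 1, 6, 4, 9, 7]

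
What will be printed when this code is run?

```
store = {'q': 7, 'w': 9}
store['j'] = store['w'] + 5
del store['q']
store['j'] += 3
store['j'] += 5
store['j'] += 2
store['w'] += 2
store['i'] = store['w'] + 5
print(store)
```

store['j'] = store['w']+5 = 14 → {'q': 7, 'w': 9, 'j': 14}
del 'q' → {'w': 9, 'j': 14}
store['j'] = 14+3 = 17 → {'w': 9, 'j': 17}
store['j'] = 17+5 = 22 → {'w': 9, 'j': 22}
store['j'] = 22+2 = 24 → {'w': 9, 'j': 24}
store['w'] = 9+2 = 11 → {'w': 11, 'j': 24}
store['i'] = store['w']+5 = 16 → {'w': 11, 'j': 24, 'i': 16}

{'w': 11, 'j': 24, 'i': 16}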